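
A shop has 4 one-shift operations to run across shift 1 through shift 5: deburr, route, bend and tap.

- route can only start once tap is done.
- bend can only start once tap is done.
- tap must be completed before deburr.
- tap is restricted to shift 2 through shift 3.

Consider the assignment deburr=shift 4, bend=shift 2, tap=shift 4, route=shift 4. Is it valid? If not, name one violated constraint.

Invalid. bend can only start once tap is done.

tap is restricted to shift 2 through shift 3 — violated.
tap must be completed before deburr — violated.
bend can only start once tap is done — violated.
route can only start once tap is done — violated.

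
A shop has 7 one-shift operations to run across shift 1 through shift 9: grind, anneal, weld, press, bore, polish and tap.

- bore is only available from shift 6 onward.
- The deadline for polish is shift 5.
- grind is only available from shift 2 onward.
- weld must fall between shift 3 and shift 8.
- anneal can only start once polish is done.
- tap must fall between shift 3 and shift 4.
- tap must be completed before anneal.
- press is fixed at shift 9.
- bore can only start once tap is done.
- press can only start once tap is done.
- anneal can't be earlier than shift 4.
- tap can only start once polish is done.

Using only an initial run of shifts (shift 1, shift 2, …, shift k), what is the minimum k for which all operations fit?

9 shifts

The precedence chain requires at least 3 distinct shifts.
press can't be placed before shift 9, so the schedule must run through at least shift 9.
9 works (last occupied shift: shift 9): for example tap=shift 3; grind=shift 2; press=shift 9; anneal=shift 4; bore=shift 6; weld=shift 3; polish=shift 1.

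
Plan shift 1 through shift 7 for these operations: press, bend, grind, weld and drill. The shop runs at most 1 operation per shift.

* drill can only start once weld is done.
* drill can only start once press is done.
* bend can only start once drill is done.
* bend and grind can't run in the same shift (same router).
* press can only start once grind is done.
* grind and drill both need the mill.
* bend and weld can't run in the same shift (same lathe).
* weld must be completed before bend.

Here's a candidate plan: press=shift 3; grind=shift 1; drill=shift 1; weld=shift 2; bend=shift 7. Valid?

The shop runs at most 1 operation per shift — violated.
grind and drill both need the mill — violated.
bend can only start once drill is done — holds.
drill can only start once weld is done — violated.
weld must be completed before bend — holds.
bend and weld can't run in the same shift (same lathe) — holds.
drill can only start once press is done — violated.
press can only start once grind is done — holds.
bend and grind can't run in the same shift (same router) — holds.

No — it violates: grind and drill both need the mill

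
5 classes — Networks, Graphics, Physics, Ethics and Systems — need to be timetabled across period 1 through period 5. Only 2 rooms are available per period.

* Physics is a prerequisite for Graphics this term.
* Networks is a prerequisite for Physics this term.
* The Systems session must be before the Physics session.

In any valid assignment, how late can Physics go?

period 4

Precedence pushes Physics to at least period 2; downstream work caps Physics at period 4.
Physics at period 4 is achievable: Networks=period 1; Graphics=period 5; Systems=period 1; Ethics=period 2; Physics=period 4.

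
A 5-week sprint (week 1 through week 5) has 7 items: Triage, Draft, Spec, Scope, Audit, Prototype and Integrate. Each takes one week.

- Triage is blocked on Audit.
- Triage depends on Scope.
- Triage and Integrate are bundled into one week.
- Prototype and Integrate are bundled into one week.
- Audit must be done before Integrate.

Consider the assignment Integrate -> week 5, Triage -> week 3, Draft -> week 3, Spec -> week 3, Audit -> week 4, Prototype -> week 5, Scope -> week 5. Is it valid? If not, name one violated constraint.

Audit must be done before Integrate — holds.
Triage and Integrate are bundled into one week — violated.
Prototype and Integrate are bundled into one week — holds.
Triage is blocked on Audit — violated.
Triage depends on Scope — violated.

Invalid. Triage depends on Scope.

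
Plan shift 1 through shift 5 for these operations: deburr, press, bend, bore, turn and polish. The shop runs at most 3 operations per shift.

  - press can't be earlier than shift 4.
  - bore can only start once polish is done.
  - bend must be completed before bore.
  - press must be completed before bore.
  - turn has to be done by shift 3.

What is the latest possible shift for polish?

Downstream work caps polish at shift 4.
polish at shift 4 is achievable: turn in shift 1; press in shift 4; bore in shift 5; deburr in shift 1; polish in shift 4; bend in shift 1.

shift 4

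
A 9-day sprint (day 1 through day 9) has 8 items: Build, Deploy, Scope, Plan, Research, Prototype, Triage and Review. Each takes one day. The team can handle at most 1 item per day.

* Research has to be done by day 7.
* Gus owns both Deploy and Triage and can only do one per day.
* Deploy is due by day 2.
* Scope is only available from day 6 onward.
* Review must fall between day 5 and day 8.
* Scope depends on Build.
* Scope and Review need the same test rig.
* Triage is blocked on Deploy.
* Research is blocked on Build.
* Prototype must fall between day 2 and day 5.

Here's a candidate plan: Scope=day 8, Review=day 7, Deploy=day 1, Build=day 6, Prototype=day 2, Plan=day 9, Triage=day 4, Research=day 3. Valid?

Invalid. Research is blocked on Build.

The team can handle at most 1 item per day — holds.
Scope and Review need the same test rig — holds.
Scope depends on Build — holds.
Review must fall between day 5 and day 8 — holds.
Triage is blocked on Deploy — holds.
Research is blocked on Build — violated.
Scope is only available from day 6 onward — holds.
Prototype must fall between day 2 and day 5 — holds.
Gus owns both Deploy and Triage and can only do one per day — holds.
Research has to be done by day 7 — holds.
Deploy is due by day 2 — holds.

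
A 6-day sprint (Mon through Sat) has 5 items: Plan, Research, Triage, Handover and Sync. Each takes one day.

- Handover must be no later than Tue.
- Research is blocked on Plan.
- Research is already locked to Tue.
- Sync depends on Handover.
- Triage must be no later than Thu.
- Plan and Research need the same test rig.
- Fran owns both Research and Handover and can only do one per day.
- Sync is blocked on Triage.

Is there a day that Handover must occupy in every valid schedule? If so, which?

Mon

Handover's window is Mon–Tue.
Research is fixed at Tue, and Handover can't share a day with Research.
So Handover must be Mon.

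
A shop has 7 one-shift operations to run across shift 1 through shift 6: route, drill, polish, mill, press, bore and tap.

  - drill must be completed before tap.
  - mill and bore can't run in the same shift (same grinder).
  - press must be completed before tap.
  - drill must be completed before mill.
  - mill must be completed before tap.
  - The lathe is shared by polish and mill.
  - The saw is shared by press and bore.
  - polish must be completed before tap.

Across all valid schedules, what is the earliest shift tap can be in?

shift 3

Precedence pushes tap to at least shift 3.
tap at shift 3 is achievable: tap=shift 3; drill=shift 1; bore=shift 3; mill=shift 2; route=shift 1; press=shift 1; polish=shift 1.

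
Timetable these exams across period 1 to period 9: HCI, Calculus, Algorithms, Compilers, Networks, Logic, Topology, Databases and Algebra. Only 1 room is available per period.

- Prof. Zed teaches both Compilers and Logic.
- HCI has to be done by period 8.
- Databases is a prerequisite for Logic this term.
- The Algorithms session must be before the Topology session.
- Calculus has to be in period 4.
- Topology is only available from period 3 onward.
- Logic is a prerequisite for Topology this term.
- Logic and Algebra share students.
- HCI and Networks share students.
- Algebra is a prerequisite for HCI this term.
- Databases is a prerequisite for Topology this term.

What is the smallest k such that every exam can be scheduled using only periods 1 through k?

9

The precedence chain requires at least 3 distinct periods.
With at most 1 per period and 9 exams, at least 9 periods are needed.
Calculus can't be placed before period 4, so the schedule must run through at least period 4.
9 works (last occupied period: period 9): for example Algebra=period 6, HCI=period 7, Networks=period 9, Logic=period 2, Topology=period 5, Databases=period 1, Algorithms=period 3, Compilers=period 8, Calculus=period 4.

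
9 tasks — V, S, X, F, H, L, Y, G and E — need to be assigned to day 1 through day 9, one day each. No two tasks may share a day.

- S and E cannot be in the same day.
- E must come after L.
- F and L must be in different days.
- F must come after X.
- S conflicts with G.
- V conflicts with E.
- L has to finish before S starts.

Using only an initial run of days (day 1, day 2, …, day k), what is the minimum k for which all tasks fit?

9

The precedence chain requires at least 2 distinct days.
With at most 1 per day and 9 tasks, at least 9 days are needed.
9 works (last occupied day: day 9): for example H=day 7; F=day 4; E=day 5; Y=day 8; X=day 3; L=day 1; G=day 9; S=day 2; V=day 6.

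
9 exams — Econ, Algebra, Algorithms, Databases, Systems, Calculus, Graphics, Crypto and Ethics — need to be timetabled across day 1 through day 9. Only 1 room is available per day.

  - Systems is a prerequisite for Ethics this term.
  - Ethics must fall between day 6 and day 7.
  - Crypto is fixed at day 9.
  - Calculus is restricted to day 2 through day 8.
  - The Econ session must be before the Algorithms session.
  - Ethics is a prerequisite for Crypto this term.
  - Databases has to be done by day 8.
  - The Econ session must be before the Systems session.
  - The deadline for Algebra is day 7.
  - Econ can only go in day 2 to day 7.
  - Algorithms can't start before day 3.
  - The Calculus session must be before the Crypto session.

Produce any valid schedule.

Algorithms -> day 3; Systems -> day 5; Crypto -> day 9; Databases -> day 7; Algebra -> day 1; Econ -> day 2; Ethics -> day 6; Graphics -> day 8; Calculus -> day 4

Checking: Ethics(day 6) before Crypto(day 9); Calculus(day 4) before Crypto(day 9); Econ(day 2) before Algorithms(day 3); Econ(day 2) before Systems(day 5); Systems(day 5) before Ethics(day 6); Calculus=day 4 in [day 2,day 8]; Econ=day 2 in [day 2,day 7]; Algebra=day 1 in [day 1,day 7]; Databases=day 7 in [day 1,day 8]; Algorithms=day 3 in [day 3,day 9]; Crypto=day 9 in [day 9,day 9]; Ethics=day 6 in [day 6,day 7]; max 1 per day (cap 1).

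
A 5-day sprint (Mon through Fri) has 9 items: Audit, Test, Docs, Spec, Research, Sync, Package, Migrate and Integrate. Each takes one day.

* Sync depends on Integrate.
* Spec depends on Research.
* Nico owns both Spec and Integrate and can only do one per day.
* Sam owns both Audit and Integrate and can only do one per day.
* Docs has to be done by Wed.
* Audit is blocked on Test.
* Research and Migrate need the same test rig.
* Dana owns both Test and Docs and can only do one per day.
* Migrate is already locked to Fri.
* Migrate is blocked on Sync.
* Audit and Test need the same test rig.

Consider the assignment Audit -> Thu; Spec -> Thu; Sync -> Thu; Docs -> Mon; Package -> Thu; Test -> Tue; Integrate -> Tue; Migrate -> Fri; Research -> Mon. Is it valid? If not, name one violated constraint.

Valid

Docs has to be done by Wed — holds.
Migrate is blocked on Sync — holds.
Spec depends on Research — holds.
Nico owns both Spec and Integrate and can only do one per day — holds.
Dana owns both Test and Docs and can only do one per day — holds.
Audit and Test need the same test rig — holds.
Migrate is already locked to Fri — holds.
Sync depends on Integrate — holds.
Sam owns both Audit and Integrate and can only do one per day — holds.
Research and Migrate need the same test rig — holds.
Audit is blocked on Test — holds.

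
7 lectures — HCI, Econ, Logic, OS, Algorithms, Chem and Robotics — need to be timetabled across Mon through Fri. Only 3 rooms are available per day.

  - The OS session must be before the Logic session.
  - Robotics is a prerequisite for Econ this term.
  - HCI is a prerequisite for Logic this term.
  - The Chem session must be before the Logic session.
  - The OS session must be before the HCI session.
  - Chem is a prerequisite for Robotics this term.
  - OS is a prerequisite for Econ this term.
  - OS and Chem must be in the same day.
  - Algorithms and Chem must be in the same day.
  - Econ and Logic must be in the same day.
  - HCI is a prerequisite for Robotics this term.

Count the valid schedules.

5

Splitting on HCI: it can be Tue (3), Wed (2). Listing each branch's schedules as (Econ, Logic, OS, Algorithms, Chem, Robotics):
HCI=Tue: (Thu,Thu,Mon,Mon,Mon,Wed) (Fri,Fri,Mon,Mon,Mon,Wed) (Fri,Fri,Mon,Mon,Mon,Thu) — 3.
HCI=Wed: (Fri,Fri,Mon,Mon,Mon,Thu) (Fri,Fri,Tue,Tue,Tue,Thu) — 2.
Summing: 3 + 2 = 5.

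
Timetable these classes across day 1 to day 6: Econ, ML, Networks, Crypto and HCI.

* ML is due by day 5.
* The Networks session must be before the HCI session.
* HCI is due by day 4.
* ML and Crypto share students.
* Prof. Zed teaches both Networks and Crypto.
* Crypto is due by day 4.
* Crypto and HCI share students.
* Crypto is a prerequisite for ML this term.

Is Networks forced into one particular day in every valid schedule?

No

Networks can be day 1 (e.g. HCI -> day 3; Econ -> day 1; Networks -> day 1; ML -> day 3; Crypto -> day 2) or day 2 (e.g. HCI in day 3; Networks in day 2; ML in day 2; Econ in day 1; Crypto in day 1).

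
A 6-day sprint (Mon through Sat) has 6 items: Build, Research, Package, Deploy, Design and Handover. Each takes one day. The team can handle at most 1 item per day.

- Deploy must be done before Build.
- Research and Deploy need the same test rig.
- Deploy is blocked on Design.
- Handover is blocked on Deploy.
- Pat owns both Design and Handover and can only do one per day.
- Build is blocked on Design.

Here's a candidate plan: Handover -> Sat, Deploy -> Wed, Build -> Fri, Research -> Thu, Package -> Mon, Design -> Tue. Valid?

Yes, all constraints hold

Pat owns both Design and Handover and can only do one per day — holds.
Handover is blocked on Deploy — holds.
Deploy is blocked on Design — holds.
Deploy must be done before Build — holds.
Research and Deploy need the same test rig — holds.
Build is blocked on Design — holds.
The team can handle at most 1 item per day — holds.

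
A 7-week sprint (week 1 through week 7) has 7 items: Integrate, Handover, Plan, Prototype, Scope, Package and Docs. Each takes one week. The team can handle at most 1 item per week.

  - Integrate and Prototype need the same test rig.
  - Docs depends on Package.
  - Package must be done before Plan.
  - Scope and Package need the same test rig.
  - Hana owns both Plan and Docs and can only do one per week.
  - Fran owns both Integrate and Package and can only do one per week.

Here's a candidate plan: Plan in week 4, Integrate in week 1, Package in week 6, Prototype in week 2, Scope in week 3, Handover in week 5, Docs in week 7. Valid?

Invalid. Package must be done before Plan.

Fran owns both Integrate and Package and can only do one per week — holds.
Scope and Package need the same test rig — holds.
Docs depends on Package — holds.
Integrate and Prototype need the same test rig — holds.
The team can handle at most 1 item per week — holds.
Hana owns both Plan and Docs and can only do one per week — holds.
Package must be done before Plan — violated.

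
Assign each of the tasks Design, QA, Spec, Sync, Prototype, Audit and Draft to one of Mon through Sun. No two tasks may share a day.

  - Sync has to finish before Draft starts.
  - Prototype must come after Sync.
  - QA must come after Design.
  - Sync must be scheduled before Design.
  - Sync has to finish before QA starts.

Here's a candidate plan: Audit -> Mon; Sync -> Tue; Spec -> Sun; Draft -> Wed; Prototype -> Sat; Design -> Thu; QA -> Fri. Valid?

Valid

QA must come after Design — holds.
Sync has to finish before QA starts — holds.
Sync has to finish before Draft starts — holds.
Prototype must come after Sync — holds.
No two tasks may share a day — holds.
Sync must be scheduled before Design — holds.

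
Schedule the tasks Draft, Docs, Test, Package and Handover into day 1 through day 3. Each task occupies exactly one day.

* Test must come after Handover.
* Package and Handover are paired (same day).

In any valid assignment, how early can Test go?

Precedence pushes Test to at least day 2.
Test at day 2 is achievable: Docs -> day 1; Handover -> day 1; Draft -> day 1; Test -> day 2; Package -> day 1.

day 2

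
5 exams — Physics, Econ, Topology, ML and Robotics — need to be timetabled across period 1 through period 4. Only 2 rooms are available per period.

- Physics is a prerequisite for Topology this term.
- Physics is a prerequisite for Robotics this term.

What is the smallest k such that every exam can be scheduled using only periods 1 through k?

The precedence chain requires at least 2 distinct periods.
With at most 2 per period and 5 exams, at least 3 periods are needed.
3 works (last occupied period: period 3): for example ML in period 3, Econ in period 1, Robotics in period 2, Topology in period 2, Physics in period 1.

3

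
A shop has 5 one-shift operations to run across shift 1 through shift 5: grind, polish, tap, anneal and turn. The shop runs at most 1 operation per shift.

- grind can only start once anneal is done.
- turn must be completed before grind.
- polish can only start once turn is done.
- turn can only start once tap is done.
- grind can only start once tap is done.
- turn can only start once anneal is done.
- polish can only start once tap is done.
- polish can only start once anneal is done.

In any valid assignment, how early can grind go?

shift 4

Precedence pushes grind to at least shift 3.
grind at shift 4 is achievable: grind in shift 4, anneal in shift 2, polish in shift 5, tap in shift 1, turn in shift 3.
Nothing earlier works — the capacity limit rule out every shift before shift 4.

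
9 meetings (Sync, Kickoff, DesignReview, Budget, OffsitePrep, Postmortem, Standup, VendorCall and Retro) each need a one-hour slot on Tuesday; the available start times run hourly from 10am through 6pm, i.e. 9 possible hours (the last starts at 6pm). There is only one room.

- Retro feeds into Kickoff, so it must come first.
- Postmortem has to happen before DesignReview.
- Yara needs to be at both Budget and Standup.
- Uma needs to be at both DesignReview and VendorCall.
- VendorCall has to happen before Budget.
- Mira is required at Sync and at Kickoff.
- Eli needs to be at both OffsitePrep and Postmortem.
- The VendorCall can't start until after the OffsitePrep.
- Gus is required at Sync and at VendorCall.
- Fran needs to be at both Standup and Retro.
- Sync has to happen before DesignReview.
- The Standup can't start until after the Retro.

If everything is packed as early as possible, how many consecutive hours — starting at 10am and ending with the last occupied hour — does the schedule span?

9

The precedence chain requires at least 3 distinct hours.
With at most 1 per hour and 9 meetings, at least 9 hours are needed.
9 works (last occupied hour: 6pm): for example DesignReview in 12pm; Standup in 6pm; Sync in 10am; OffsitePrep in 1pm; Retro in 3pm; Kickoff in 4pm; Budget in 5pm; Postmortem in 11am; VendorCall in 2pm.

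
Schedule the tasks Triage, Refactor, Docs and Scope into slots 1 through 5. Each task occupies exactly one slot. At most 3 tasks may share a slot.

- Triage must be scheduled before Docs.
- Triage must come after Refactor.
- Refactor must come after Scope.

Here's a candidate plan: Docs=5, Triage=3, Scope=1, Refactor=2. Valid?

Triage must come after Refactor — holds.
Refactor must come after Scope — holds.
At most 3 tasks may share a slot — holds.
Triage must be scheduled before Docs — holds.

Yes, all constraints hold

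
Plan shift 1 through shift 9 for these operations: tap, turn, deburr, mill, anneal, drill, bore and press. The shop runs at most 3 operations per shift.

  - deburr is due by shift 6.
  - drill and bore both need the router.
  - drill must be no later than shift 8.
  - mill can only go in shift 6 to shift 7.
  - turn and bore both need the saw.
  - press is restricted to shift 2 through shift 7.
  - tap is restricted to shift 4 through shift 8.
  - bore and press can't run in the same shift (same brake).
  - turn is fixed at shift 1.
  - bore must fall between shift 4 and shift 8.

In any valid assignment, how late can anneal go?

shift 9

anneal at shift 9 is achievable: press=shift 2, bore=shift 4, drill=shift 1, mill=shift 6, deburr=shift 1, turn=shift 1, tap=shift 4, anneal=shift 9.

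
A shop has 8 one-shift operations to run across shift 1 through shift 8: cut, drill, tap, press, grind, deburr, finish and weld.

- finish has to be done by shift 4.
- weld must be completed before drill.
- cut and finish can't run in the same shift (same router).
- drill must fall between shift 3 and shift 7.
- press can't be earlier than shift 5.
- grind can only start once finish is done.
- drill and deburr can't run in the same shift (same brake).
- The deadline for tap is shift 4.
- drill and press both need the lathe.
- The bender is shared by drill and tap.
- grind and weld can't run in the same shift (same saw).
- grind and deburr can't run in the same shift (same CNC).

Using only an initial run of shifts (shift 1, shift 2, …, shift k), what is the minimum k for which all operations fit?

5

The precedence chain requires at least 2 distinct shifts.
press can't be placed before shift 5, so the schedule must run through at least shift 5.
5 works (last occupied shift: shift 5): for example drill -> shift 3, tap -> shift 1, grind -> shift 2, press -> shift 5, cut -> shift 2, weld -> shift 1, deburr -> shift 1, finish -> shift 1.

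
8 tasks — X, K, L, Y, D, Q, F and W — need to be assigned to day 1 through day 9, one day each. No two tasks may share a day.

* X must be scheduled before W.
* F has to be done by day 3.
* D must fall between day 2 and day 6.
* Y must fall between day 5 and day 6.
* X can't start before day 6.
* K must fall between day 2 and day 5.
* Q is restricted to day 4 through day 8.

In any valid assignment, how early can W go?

Precedence pushes W to at least day 7.
W at day 7 is achievable: D -> day 3, L -> day 8, W -> day 7, K -> day 2, Q -> day 4, Y -> day 5, X -> day 6, F -> day 1.

day 7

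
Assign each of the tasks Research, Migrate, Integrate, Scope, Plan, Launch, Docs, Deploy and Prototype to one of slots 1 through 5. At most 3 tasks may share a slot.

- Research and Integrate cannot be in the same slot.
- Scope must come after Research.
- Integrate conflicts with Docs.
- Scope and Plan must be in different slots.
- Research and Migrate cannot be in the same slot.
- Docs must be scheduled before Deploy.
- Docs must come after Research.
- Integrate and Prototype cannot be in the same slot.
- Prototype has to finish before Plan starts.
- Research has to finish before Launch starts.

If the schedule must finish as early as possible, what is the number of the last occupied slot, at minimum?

The precedence chain requires at least 3 distinct slots.
With at most 3 per slot and 9 tasks, at least 3 slots are needed.
Could 3 slots be enough, i.e. nothing placed later than 3? No: Docs must come after Research (at 1 or later) → {2, 3}; Research must come before Docs (at 3 or earlier) → {1, 2}; Scope must come after Research (at 1 or later) → {2, 3}; Launch must come after Research (at 1 or later) → {2, 3}; Plan must come after Prototype (at 1 or later) → {2, 3}; Deploy must come after Docs (at 2 or later) → {3}; Docs must come before Deploy (at 3 or earlier) → {2}; Integrate can't share with Docs (2) → {1, 3}; Research must come before Docs (at 2 or earlier) → {1}; Integrate can't share with Research (1) → {3}; Migrate can't share with Research (1) → {2, 3}; Migrate, Integrate, Scope, Plan, Launch, Docs and Deploy are all confined to {2, 3} — 7 tasks for 2 slots at most 3 apiece is too many.
So 3 slots is not enough.
4 works (last occupied slot: 4): for example Migrate in 3; Prototype in 1; Research in 1; Integrate in 4; Docs in 2; Deploy in 3; Plan in 3; Scope in 2; Launch in 2.

4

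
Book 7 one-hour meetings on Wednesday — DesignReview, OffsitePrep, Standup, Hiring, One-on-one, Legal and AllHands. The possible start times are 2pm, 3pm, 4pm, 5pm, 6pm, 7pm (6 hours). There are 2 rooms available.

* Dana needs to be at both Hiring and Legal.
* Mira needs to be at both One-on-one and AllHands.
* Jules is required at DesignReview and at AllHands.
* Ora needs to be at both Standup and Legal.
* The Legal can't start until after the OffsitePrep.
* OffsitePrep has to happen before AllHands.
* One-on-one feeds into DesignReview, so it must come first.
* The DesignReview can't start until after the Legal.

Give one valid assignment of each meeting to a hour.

AllHands -> 3pm; Legal -> 3pm; Hiring -> 5pm; Standup -> 4pm; DesignReview -> 4pm; One-on-one -> 2pm; OffsitePrep -> 2pm

Checking: One-on-one(2pm) before DesignReview(4pm); Legal(3pm) before DesignReview(4pm); OffsitePrep(2pm) before Legal(3pm); OffsitePrep(2pm) before AllHands(3pm); Standup(4pm) != Legal(3pm); Hiring(5pm) != Legal(3pm); DesignReview(4pm) != AllHands(3pm); One-on-one(2pm) != AllHands(3pm); max 2 per hour (cap 2).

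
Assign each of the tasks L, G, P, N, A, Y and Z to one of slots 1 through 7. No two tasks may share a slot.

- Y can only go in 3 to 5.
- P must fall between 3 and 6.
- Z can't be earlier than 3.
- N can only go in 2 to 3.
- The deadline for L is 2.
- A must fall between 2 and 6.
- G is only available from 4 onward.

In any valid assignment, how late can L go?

1

L's own window allows nothing later than 2.
L at 1 is achievable: L -> 1; Z -> 7; P -> 5; N -> 2; G -> 4; Y -> 3; A -> 6.
Nothing later works — the capacity limit rule out every slot after 1.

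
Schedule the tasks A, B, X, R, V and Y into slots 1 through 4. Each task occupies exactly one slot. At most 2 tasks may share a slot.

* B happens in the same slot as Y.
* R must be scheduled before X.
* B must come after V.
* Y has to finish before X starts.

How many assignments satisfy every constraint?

Splitting on A: it can be 1 (4), 2 (3), 3 (3), 4 (7). Listing each branch's schedules as (B, X, R, V, Y):
A=1: (2,4,3,1,2) (3,4,1,2,3) (3,4,2,1,3) (3,4,2,2,3) — 4.
A=2: (3,4,1,1,3) (3,4,1,2,3) (3,4,2,1,3) — 3.
A=3: (2,3,1,1,2) (2,4,1,1,2) (2,4,3,1,2) — 3.
A=4: (2,3,1,1,2) (2,4,1,1,2) (2,4,3,1,2) (3,4,1,1,3) (3,4,1,2,3) (3,4,2,1,3) (3,4,2,2,3) — 7.
Summing: 4 + 3 + 3 + 7 = 17.

17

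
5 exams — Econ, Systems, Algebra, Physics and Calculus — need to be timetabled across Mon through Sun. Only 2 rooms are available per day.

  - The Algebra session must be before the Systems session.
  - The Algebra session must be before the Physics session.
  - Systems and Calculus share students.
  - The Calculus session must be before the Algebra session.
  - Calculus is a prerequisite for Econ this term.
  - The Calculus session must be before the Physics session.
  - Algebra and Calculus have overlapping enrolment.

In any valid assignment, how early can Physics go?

Wed

Precedence pushes Physics to at least Wed.
Physics at Wed is achievable: Physics=Wed, Econ=Tue, Calculus=Mon, Algebra=Tue, Systems=Wed.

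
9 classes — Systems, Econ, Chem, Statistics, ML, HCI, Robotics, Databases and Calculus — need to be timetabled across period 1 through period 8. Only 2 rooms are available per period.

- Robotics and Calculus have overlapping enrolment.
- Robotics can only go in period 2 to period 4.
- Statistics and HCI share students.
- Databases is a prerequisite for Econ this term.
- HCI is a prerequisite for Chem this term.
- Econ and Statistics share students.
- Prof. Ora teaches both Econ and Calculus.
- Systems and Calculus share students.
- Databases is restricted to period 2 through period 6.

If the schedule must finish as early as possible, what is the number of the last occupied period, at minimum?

period 5

The precedence chain requires at least 2 distinct periods.
With at most 2 per period and 9 classes, at least 5 periods are needed.
Propagating the time windows through the other constraints, Econ can't land before period 3, so the schedule must run through at least period 3.
5 works (last occupied period: period 5): for example Databases in period 2; Robotics in period 2; Statistics in period 4; HCI in period 1; ML in period 4; Systems in period 1; Econ in period 3; Calculus in period 5; Chem in period 3.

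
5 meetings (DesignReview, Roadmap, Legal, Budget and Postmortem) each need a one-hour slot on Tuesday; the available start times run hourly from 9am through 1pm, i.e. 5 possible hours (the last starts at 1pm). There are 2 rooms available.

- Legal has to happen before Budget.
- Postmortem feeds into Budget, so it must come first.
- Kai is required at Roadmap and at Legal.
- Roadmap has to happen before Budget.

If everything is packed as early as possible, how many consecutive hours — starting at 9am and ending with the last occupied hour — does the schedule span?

The precedence chain requires at least 2 distinct hours.
With at most 2 per hour and 5 meetings, at least 3 hours are needed.
3 works (last occupied hour: 11am): for example Legal -> 10am, Roadmap -> 9am, DesignReview -> 10am, Postmortem -> 9am, Budget -> 11am.

3 hours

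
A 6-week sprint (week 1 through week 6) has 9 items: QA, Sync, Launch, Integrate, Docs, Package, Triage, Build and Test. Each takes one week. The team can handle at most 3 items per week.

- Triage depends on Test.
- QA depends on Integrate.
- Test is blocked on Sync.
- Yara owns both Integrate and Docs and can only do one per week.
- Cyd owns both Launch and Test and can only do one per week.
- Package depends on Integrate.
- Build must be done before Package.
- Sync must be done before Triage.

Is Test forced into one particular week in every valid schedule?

Test can be week 2 (e.g. QA -> week 2, Docs -> week 3, Sync -> week 1, Integrate -> week 1, Test -> week 2, Package -> week 2, Launch -> week 3, Build -> week 1, Triage -> week 3) or week 3 (e.g. Launch=week 2; Package=week 2; Triage=week 4; QA=week 2; Integrate=week 1; Build=week 1; Test=week 3; Sync=week 1; Docs=week 3).

No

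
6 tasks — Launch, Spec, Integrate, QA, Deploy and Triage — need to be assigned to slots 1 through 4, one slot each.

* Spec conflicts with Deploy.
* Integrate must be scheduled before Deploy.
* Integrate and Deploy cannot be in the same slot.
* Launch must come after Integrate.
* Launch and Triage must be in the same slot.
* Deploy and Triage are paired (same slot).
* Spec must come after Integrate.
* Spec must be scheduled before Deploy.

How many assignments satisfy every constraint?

Splitting on Launch: it can be 3 (4), 4 (12). Listing each branch's schedules as (Spec, Integrate, QA, Deploy, Triage):
Launch=3: (2,1,1,3,3) (2,1,2,3,3) (2,1,3,3,3) (2,1,4,3,3) — 4.
Launch=4: (2,1,1,4,4) (2,1,2,4,4) (2,1,3,4,4) (2,1,4,4,4) (3,1,1,4,4) (3,1,2,4,4) (3,1,3,4,4) (3,1,4,4,4) (3,2,1,4,4) (3,2,2,4,4) (3,2,3,4,4) (3,2,4,4,4) — 12.
Summing: 4 + 12 = 16.

16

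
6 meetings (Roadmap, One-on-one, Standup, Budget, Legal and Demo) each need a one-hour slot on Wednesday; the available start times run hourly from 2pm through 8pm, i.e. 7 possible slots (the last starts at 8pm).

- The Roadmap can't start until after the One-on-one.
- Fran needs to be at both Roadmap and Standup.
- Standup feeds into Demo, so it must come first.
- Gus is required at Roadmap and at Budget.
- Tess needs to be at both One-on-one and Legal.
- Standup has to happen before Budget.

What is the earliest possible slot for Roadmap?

3pm

Precedence pushes Roadmap to at least 3pm.
Roadmap at 3pm is achievable: Roadmap in 3pm; One-on-one in 2pm; Demo in 3pm; Standup in 2pm; Budget in 4pm; Legal in 3pm.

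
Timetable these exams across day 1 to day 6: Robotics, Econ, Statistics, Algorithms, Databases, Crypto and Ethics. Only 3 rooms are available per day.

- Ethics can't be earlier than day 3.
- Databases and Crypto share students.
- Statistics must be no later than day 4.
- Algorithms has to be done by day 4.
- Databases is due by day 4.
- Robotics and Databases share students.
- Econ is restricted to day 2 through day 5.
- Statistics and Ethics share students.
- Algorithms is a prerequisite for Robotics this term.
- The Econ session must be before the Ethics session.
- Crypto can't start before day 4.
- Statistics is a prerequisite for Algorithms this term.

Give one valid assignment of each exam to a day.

Crypto=day 4; Robotics=day 3; Ethics=day 3; Databases=day 1; Algorithms=day 2; Statistics=day 1; Econ=day 2

Checking: Algorithms(day 2) before Robotics(day 3); Econ(day 2) before Ethics(day 3); Statistics(day 1) before Algorithms(day 2); Databases(day 1) != Crypto(day 4); Robotics(day 3) != Databases(day 1); Statistics(day 1) != Ethics(day 3); Statistics=day 1 in [day 1,day 4]; Ethics=day 3 in [day 3,day 6]; Databases=day 1 in [day 1,day 4]; Crypto=day 4 in [day 4,day 6]; Econ=day 2 in [day 2,day 5]; Algorithms=day 2 in [day 1,day 4]; max 2 per day (cap 3).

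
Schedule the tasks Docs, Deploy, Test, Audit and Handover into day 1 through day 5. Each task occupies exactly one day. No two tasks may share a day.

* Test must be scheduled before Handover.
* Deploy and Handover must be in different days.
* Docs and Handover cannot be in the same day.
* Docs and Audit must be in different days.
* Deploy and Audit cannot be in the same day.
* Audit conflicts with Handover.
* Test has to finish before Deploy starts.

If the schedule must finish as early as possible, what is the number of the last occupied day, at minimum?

day 5

The precedence chain requires at least 2 distinct days.
With at most 1 per day and 5 tasks, at least 5 days are needed.
5 works (last occupied day: day 5): for example Docs -> day 4, Handover -> day 3, Audit -> day 5, Deploy -> day 2, Test -> day 1.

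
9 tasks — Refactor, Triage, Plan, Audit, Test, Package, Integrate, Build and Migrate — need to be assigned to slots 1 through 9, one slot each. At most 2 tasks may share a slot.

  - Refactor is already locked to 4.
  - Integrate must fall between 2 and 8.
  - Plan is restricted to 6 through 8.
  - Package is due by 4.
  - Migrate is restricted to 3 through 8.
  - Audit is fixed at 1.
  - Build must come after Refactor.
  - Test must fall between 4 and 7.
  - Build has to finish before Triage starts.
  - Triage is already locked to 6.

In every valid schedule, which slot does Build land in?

Refactor is fixed at 4 and must come before Build, so Build is at least 5.
Triage is fixed at 6 and must come after Build, so Build is at most 5.
So Build must be 5.

5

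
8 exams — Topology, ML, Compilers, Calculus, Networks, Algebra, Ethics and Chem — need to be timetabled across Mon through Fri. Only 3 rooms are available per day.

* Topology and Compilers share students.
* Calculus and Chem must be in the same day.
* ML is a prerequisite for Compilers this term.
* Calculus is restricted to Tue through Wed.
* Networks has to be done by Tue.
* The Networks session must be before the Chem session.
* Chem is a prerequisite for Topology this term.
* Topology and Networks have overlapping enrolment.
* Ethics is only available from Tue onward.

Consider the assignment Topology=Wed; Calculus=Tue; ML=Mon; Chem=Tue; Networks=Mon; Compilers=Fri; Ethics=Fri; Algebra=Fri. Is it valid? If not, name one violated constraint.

Valid

Topology and Networks have overlapping enrolment — holds.
The Networks session must be before the Chem session — holds.
Calculus is restricted to Tue through Wed — holds.
Only 3 rooms are available per day — holds.
Topology and Compilers share students — holds.
ML is a prerequisite for Compilers this term — holds.
Calculus and Chem must be in the same day — holds.
Chem is a prerequisite for Topology this term — holds.
Ethics is only available from Tue onward — holds.
Networks has to be done by Tue — holds.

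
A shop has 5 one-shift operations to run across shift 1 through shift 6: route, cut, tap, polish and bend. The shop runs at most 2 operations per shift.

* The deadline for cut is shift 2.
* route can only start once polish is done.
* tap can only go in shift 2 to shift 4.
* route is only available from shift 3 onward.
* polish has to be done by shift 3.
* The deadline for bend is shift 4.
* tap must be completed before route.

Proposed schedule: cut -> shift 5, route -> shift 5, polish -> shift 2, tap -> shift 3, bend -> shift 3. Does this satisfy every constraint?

No — it violates: The deadline for cut is shift 2

The deadline for bend is shift 4 — holds.
tap must be completed before route — holds.
route can only start once polish is done — holds.
The shop runs at most 2 operations per shift — holds.
polish has to be done by shift 3 — holds.
tap can only go in shift 2 to shift 4 — holds.
The deadline for cut is shift 2 — violated.
route is only available from shift 3 onward — holds.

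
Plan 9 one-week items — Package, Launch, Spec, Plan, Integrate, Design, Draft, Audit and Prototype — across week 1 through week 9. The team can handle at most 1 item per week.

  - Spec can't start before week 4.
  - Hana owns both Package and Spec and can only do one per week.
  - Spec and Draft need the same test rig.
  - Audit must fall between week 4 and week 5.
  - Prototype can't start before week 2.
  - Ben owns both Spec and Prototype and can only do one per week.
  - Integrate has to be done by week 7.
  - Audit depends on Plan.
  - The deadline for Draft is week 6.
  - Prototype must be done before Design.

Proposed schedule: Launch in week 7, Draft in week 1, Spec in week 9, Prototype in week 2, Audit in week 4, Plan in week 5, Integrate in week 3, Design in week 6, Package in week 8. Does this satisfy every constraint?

Prototype must be done before Design — holds.
Spec can't start before week 4 — holds.
The deadline for Draft is week 6 — holds.
Spec and Draft need the same test rig — holds.
The team can handle at most 1 item per week — holds.
Audit must fall between week 4 and week 5 — holds.
Audit depends on Plan — violated.
Ben owns both Spec and Prototype and can only do one per week — holds.
Hana owns both Package and Spec and can only do one per week — holds.
Integrate has to be done by week 7 — holds.
Prototype can't start before week 2 — holds.

No. Audit depends on Plan is not satisfied.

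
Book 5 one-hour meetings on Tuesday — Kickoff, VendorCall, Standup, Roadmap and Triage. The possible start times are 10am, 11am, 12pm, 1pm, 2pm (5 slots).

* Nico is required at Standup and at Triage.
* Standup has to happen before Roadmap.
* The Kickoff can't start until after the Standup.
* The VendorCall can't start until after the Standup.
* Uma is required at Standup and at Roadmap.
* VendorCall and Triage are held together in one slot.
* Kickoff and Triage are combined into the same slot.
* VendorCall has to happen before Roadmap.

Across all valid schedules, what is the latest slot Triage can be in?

Triage must be in the same slot as Kickoff, which can't be before 11am, so Triage is at least 11am; Triage must be in the same slot as VendorCall, which can't be after 1pm, so Triage is at most 1pm.
Triage at 1pm is achievable: Standup=10am; Kickoff=1pm; VendorCall=1pm; Roadmap=2pm; Triage=1pm.

1pm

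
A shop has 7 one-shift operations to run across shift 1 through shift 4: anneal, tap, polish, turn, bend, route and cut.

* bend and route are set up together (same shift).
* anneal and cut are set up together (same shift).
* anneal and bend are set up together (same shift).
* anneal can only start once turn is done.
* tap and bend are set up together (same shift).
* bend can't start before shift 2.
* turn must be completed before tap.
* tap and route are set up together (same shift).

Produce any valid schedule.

polish=shift 1; cut=shift 2; anneal=shift 2; turn=shift 1; bend=shift 2; tap=shift 2; route=shift 2

Checking: turn(shift 1) before tap(shift 2); turn(shift 1) before anneal(shift 2); tap = bend = shift 2; tap = route = shift 2; anneal = bend = shift 2; bend = route = shift 2; anneal = cut = shift 2; bend=shift 2 in [shift 2,shift 4].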